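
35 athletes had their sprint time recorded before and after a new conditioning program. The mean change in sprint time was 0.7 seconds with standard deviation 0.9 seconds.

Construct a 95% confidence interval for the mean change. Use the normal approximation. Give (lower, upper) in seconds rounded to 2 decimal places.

(0.40, 1.00)

This is a matched-pairs design, so SE = s_d/√n = 0.9/√35 = 0.1521.
Margin = 1.960 × 0.1521 = 0.2981; the interval is 0.7 ± 0.2981 = (0.40, 1.00).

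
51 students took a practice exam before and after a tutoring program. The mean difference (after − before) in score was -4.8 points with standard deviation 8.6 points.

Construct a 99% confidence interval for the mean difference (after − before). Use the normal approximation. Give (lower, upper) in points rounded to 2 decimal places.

Paired design: SE = s_d/√n = 8.6/√51 = 1.2042.
z* = 2.576; margin of error = 2.576 × 1.2042 = 3.1020.
-4.8 ± 3.1020 → (-7.90, -1.70).

(-7.90, -1.70)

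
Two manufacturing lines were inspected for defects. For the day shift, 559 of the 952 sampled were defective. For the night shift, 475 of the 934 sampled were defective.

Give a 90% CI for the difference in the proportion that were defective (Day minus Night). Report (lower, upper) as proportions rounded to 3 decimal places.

(0.041, 0.116)

First, p̂₁ = 559/952 = 0.5872; p̂₂ = 475/934 = 0.5086.
The two standard errors are √(0.5872×0.4128/952) = 0.01596 and √(0.5086×0.4914/934) = 0.01636.
Because the samples are independent, SE_diff = √(0.01596² + 0.01636²) = 0.02286.
Using z* = 1.645 for 90%, ME = 1.645 × 0.02286 = 0.03760.
p̂₁ − p̂₂ = 0.0786; interval 0.0786 ± 0.03760 gives (0.041, 0.116).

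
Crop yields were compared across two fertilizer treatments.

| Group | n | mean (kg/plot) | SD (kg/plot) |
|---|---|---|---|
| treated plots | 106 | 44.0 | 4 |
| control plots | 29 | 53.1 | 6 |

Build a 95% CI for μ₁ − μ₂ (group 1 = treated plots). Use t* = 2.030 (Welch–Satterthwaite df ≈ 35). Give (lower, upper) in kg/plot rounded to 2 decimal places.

Per-group SEs: s₁/√n₁ = 4/√106 = 0.3885, s₂/√n₂ = 6/√29 = 1.1142.
Unpooled SE of the difference: √(0.15093225 + 1.24144164) = 1.1800.
Margin of error = t* · SE = 2.030 × 1.1800 = 2.3954.
x̄₁ − x̄₂ = 44.0 − 53.1 = -9.1000.
CI: -9.1000 ± 2.3954 = (-11.50, -6.70).

(-11.50, -6.70)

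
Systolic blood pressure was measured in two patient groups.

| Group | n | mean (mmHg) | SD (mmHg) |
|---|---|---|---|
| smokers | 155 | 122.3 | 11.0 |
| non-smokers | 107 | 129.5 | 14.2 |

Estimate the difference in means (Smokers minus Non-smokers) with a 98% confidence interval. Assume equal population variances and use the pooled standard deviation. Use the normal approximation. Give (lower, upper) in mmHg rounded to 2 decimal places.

(-10.83, -3.57)

s_p = √[((n₁−1)s₁² + (n₂−1)s₂²)/(n₁+n₂−2)] = √[(154·11.0² + 106·14.2²)/260] = 12.4047.
SE = 12.4047·√(1/155 + 1/107) = 1.5591.
With z* = 2.326, margin = 2.326 × 1.5591 = 3.6265.
x̄₁ − x̄₂ = 122.3 − 129.5 = -7.2000; interval -7.2000 ± 3.6265 = (-10.83, -3.57).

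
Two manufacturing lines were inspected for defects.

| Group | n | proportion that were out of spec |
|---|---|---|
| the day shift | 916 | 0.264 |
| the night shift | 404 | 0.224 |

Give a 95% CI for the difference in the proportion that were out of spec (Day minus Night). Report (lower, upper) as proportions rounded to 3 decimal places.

SE₁ = √(p̂₁(1−p̂₁)/n₁) = √(0.2640·0.7360/916) = 0.01456; SE₂ = √(0.2240·0.7760/404) = 0.02074.
Independent samples: SE of the difference = √(SE₁² + SE₂²) = √(0.0002119936 + 0.0004301476) = 0.02534.
z* for 95% confidence is 1.960, so the margin of error is 1.960 × 0.02534 = 0.04967.
Point estimate p̂₁ − p̂₂ = 0.2640 − 0.2240 = 0.0400.
0.0400 ± 0.04967 → (-0.010, 0.090).

(-0.010, 0.090)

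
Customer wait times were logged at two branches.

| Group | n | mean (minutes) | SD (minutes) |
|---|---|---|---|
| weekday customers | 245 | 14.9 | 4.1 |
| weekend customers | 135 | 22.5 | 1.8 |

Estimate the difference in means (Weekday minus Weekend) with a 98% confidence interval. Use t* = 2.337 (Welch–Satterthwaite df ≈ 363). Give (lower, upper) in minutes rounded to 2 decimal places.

SE₁ = s₁/√n₁ = 4.1/√245 = 0.2619; SE₂ = 1.8/√135 = 0.1549.
Independent samples, unequal variances: SE_diff = √(SE₁² + SE₂²) = √(0.06859161 + 0.02399401) = 0.3043.
t* = 2.337, so margin of error = 2.337 × 0.3043 = 0.7111.
Difference in means = 14.9 − 22.5 = -7.6000.
-7.6000 ± 0.7111 → (-8.31, -6.89).

(-8.31, -6.89)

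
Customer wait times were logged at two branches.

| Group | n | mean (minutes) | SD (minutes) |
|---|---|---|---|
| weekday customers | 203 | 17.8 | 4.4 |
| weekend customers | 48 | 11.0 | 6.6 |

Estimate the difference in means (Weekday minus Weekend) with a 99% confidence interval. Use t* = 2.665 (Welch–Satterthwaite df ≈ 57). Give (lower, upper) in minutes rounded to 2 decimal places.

SE₁ = s₁/√n₁ = 4.4/√203 = 0.3088; SE₂ = 6.6/√48 = 0.9526.
Independent samples, unequal variances: SE_diff = √(SE₁² + SE₂²) = √(0.09535744 + 0.90744676) = 1.0014.
t* = 2.665, so margin of error = 2.665 × 1.0014 = 2.6687.
Difference in means = 17.8 − 11.0 = 6.8000.
6.8000 ± 2.6687 → (4.13, 9.47).

(4.13, 9.47)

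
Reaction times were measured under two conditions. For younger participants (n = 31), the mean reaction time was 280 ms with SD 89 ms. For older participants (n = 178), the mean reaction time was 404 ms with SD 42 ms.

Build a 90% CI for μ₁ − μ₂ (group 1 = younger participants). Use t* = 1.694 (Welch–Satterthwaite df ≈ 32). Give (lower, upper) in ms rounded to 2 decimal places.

(-151.60, -96.40)

SE₁ = s₁/√n₁ = 89/√31 = 15.9849; SE₂ = 42/√178 = 3.1480.
Independent samples, unequal variances: SE_diff = √(SE₁² + SE₂²) = √(255.51702801 + 9.909904) = 16.2919.
t* = 1.694, so margin of error = 1.694 × 16.2919 = 27.5985.
Difference in means = 280 − 404 = -124.0000.
-124.0000 ± 27.5985 → (-151.60, -96.40).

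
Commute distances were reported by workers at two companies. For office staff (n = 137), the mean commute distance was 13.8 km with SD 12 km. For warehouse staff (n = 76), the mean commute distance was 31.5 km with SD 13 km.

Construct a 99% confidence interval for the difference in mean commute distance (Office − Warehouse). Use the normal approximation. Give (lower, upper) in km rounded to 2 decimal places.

Per-group SEs: s₁/√n₁ = 12/√137 = 1.0252, s₂/√n₂ = 13/√76 = 1.4912.
Unpooled SE of the difference: √(1.05103504 + 2.22367744) = 1.8096.
Margin of error = z* · SE = 2.576 × 1.8096 = 4.6615.
x̄₁ − x̄₂ = 13.8 − 31.5 = -17.7000.
CI: -17.7000 ± 4.6615 = (-22.36, -13.04).

(-22.36, -13.04)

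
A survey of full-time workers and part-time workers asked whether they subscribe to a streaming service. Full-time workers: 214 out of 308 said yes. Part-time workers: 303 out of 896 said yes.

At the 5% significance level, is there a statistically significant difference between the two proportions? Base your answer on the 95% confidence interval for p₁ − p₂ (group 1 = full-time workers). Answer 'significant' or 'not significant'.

First, p̂₁ = 214/308 = 0.6948; p̂₂ = 303/896 = 0.3382.
The two standard errors are √(0.6948×0.3052/308) = 0.02624 and √(0.3382×0.6618/896) = 0.01581.
Because the samples are independent, SE_diff = √(0.02624² + 0.01581²) = 0.03063.
Using z* = 1.960 for 95%, ME = 1.960 × 0.03063 = 0.06003.
p̂₁ − p̂₂ = 0.3566; interval 0.3566 ± 0.06003 gives (0.29657, 0.41663).
The interval (0.29657, 0.41663) does not contain 0, so the difference is significant.

significant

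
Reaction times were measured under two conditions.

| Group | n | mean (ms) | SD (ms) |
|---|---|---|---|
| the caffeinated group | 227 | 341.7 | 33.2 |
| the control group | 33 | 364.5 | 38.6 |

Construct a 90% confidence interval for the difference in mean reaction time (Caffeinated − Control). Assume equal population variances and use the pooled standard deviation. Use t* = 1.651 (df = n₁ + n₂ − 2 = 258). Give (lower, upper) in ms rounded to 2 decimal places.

Pooled variance s_p² = [226·33.2² + 32·38.6²] / (227+33−2) = 1150.3293, so s_p = 33.9165.
SE_diff = s_p·√(1/n₁ + 1/n₂) = 33.9165·√(1/227 + 1/33) = 6.3187.
t* = 1.651; margin = 1.651 × 6.3187 = 10.4322.
Difference = 341.7 − 364.5 = -22.8000.
-22.8000 ± 10.4322 → (-33.23, -12.37).

(-33.23, -12.37)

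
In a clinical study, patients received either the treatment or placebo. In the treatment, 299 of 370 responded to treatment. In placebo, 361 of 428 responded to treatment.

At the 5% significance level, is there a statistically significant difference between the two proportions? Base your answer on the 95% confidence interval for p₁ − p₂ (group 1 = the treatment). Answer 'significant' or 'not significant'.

Sample proportions: 299/370 = 0.8081, 361/428 = 0.8435.
Each SE is √(p̂(1−p̂)/n): √(0.8081·0.1919/370) = 0.02047 and √(0.8435·0.1565/428) = 0.01756.
SE(p̂₁ − p̂₂) = √(SE₁² + SE₂²) = √(0.0004190209 + 0.0003083536) = 0.02697, since the two samples are independent.
At 95% confidence z* = 1.960; margin = 1.960 × 0.02697 = 0.05286.
The difference is 0.8081 − 0.8435 = -0.0354, so the interval is -0.0354 ± 0.05286 = (-0.08826, 0.01746).
The interval (-0.08826, 0.01746) contains 0, so the difference is not significant.

not significant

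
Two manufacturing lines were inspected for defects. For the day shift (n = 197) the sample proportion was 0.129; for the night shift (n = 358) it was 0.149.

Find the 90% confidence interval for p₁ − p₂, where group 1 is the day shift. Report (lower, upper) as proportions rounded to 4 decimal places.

(-0.0700, 0.0300)

Each SE is √(p̂(1−p̂)/n): √(0.1290·0.8710/197) = 0.02388 and √(0.1490·0.8510/358) = 0.01882.
SE(p̂₁ − p̂₂) = √(SE₁² + SE₂²) = √(0.0005702544 + 0.0003541924) = 0.03040, since the two samples are independent.
At 90% confidence z* = 1.645; margin = 1.645 × 0.03040 = 0.05001.
The difference is 0.1290 − 0.1490 = -0.0200, so the interval is -0.0200 ± 0.05001 = (-0.0700, 0.0300).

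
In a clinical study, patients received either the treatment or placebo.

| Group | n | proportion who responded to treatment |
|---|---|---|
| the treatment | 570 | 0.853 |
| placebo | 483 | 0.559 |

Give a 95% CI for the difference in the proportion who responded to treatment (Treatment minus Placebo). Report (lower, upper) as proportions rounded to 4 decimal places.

(0.2410, 0.3470)

The two standard errors are √(0.8530×0.1470/570) = 0.01483 and √(0.5590×0.4410/483) = 0.02259.
Because the samples are independent, SE_diff = √(0.01483² + 0.02259²) = 0.02702.
Using z* = 1.960 for 95%, ME = 1.960 × 0.02702 = 0.05296.
p̂₁ − p̂₂ = 0.2940; interval 0.2940 ± 0.05296 gives (0.2410, 0.3470).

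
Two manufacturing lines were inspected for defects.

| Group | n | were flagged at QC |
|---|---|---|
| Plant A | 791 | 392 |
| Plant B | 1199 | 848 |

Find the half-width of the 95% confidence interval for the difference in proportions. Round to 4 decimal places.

Sample proportions: 392/791 = 0.4956, 848/1199 = 0.7073.
Each SE is √(p̂(1−p̂)/n): √(0.4956·0.5044/791) = 0.01778 and √(0.7073·0.2927/1199) = 0.01314.
SE(p̂₁ − p̂₂) = √(SE₁² + SE₂²) = √(0.0003161284 + 0.0001726596) = 0.02211, since the two samples are independent.
At 95% confidence z* = 1.960; margin = 1.960 × 0.02211 = 0.04334.

0.0433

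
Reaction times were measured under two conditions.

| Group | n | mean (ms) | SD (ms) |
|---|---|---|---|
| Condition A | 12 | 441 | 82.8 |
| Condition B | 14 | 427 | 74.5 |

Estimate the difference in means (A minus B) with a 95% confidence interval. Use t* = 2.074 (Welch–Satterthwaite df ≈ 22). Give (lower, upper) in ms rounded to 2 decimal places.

Standard errors of each mean: 82.8/√12 = 23.9023 and 74.5/√14 = 19.9110.
SE(x̄₁ − x̄₂) = √(23.9023² + 19.9110²) = 31.1090 for independent samples with unequal variances.
With t* = 2.074, the margin is 2.074 × 31.1090 = 64.5201.
x̄₁ − x̄₂ = 441 − 427 = 14.0000; the interval is 14.0000 ± 64.5201 = (-50.52, 78.52).

(-50.52, 78.52)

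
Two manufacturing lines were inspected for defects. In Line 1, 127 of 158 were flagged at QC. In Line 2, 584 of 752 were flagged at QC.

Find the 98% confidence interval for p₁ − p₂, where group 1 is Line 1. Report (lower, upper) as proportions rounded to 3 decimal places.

(-0.054, 0.109)

First, p̂₁ = 127/158 = 0.8038; p̂₂ = 584/752 = 0.7766.
The two standard errors are √(0.8038×0.1962/158) = 0.03159 and √(0.7766×0.2234/752) = 0.01519.
Because the samples are independent, SE_diff = √(0.03159² + 0.01519²) = 0.03505.
Using z* = 2.326 for 98%, ME = 2.326 × 0.03505 = 0.08153.
p̂₁ − p̂₂ = 0.0272; interval 0.0272 ± 0.08153 gives (-0.054, 0.109).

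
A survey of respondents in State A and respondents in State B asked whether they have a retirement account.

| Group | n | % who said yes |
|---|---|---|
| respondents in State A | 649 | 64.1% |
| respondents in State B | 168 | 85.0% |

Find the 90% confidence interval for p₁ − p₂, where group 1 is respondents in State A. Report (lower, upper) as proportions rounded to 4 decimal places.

SE₁ = √(p̂₁(1−p̂₁)/n₁) = √(0.6410·0.3590/649) = 0.01883; SE₂ = √(0.8500·0.1500/168) = 0.02755.
Independent samples: SE of the difference = √(SE₁² + SE₂²) = √(0.0003545689 + 0.0007590025) = 0.03337.
z* for 90% confidence is 1.645, so the margin of error is 1.645 × 0.03337 = 0.05489.
Point estimate p̂₁ − p̂₂ = 0.6410 − 0.8500 = -0.2090.
-0.2090 ± 0.05489 → (-0.2639, -0.1541).

(-0.2639, -0.1541)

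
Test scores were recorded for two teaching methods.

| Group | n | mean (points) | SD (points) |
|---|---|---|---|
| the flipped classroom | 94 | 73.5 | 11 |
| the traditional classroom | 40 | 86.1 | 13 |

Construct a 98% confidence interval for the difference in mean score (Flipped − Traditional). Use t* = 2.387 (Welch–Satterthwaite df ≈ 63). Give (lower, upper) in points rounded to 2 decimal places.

(-18.20, -7.00)

Standard errors of each mean: 11/√94 = 1.1346 and 13/√40 = 2.0555.
SE(x̄₁ − x̄₂) = √(1.1346² + 2.0555²) = 2.3478 for independent samples with unequal variances.
With t* = 2.387, the margin is 2.387 × 2.3478 = 5.6042.
x̄₁ − x̄₂ = 73.5 − 86.1 = -12.6000; the interval is -12.6000 ± 5.6042 = (-18.20, -7.00).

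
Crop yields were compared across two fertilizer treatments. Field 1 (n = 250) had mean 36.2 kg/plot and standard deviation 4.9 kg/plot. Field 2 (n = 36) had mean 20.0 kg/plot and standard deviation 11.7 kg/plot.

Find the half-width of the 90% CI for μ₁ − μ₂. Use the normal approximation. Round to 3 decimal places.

Per-group SEs: s₁/√n₁ = 4.9/√250 = 0.3099, s₂/√n₂ = 11.7/√36 = 1.9500.
Unpooled SE of the difference: √(0.09603801 + 3.8025) = 1.9745.
Margin of error = z* · SE = 1.645 × 1.9745 = 3.2481.

3.248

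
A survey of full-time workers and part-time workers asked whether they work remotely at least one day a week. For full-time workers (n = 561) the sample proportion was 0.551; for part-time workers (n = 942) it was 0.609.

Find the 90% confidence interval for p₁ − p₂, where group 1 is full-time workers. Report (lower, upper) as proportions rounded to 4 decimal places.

Each SE is √(p̂(1−p̂)/n): √(0.5510·0.4490/561) = 0.02100 and √(0.6090·0.3910/942) = 0.01590.
SE(p̂₁ − p̂₂) = √(SE₁² + SE₂²) = √(0.000441 + 0.00025281) = 0.02634, since the two samples are independent.
At 90% confidence z* = 1.645; margin = 1.645 × 0.02634 = 0.04333.
The difference is 0.5510 − 0.6090 = -0.0580, so the interval is -0.0580 ± 0.04333 = (-0.1013, -0.0147).

(-0.1013, -0.0147)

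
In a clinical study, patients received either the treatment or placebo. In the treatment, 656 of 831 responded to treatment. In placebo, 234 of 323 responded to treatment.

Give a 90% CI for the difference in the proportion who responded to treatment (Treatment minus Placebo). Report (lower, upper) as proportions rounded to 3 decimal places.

(0.018, 0.112)

p̂₁ = 656/831 = 0.7894 and p̂₂ = 234/323 = 0.7245.
SE₁ = √(p̂₁(1−p̂₁)/n₁) = √(0.7894·0.2106/831) = 0.01414; SE₂ = √(0.7245·0.2755/323) = 0.02486.
Independent samples: SE of the difference = √(SE₁² + SE₂²) = √(0.0001999396 + 0.0006180196) = 0.02860.
z* for 90% confidence is 1.645, so the margin of error is 1.645 × 0.02860 = 0.04705.
Point estimate p̂₁ − p̂₂ = 0.7894 − 0.7245 = 0.0649.
0.0649 ± 0.04705 → (0.018, 0.112).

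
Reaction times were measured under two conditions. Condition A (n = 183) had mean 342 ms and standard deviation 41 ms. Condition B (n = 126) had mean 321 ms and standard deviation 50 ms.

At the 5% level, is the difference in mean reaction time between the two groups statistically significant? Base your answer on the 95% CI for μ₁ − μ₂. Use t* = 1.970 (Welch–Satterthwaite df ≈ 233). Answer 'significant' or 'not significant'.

SE₁ = s₁/√n₁ = 41/√183 = 3.0308; SE₂ = 50/√126 = 4.4544.
Independent samples, unequal variances: SE_diff = √(SE₁² + SE₂²) = √(9.18574864 + 19.84167936) = 5.3877.
t* = 1.970, so margin of error = 1.970 × 5.3877 = 10.6138.
Difference in means = 342 − 321 = 21.0000.
21.0000 ± 10.6138 → (10.3862, 31.6138).
The interval (10.3862, 31.6138) does not contain 0, so the difference is significant.

significant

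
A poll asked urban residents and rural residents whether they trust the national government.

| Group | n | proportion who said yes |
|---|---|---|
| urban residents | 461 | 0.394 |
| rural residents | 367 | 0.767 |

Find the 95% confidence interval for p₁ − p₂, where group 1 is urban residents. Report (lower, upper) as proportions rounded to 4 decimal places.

The two standard errors are √(0.3940×0.6060/461) = 0.02276 and √(0.7670×0.2330/367) = 0.02207.
Because the samples are independent, SE_diff = √(0.02276² + 0.02207²) = 0.03170.
Using z* = 1.960 for 95%, ME = 1.960 × 0.03170 = 0.06213.
p̂₁ − p̂₂ = -0.3730; interval -0.3730 ± 0.06213 gives (-0.4351, -0.3109).

(-0.4351, -0.3109)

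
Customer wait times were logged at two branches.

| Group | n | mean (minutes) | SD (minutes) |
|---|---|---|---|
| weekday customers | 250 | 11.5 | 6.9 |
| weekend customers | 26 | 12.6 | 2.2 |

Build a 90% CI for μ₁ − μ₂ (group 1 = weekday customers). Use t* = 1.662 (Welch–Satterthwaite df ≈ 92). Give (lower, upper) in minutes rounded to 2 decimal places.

(-2.12, -0.08)

Per-group SEs: s₁/√n₁ = 6.9/√250 = 0.4364, s₂/√n₂ = 2.2/√26 = 0.4315.
Unpooled SE of the difference: √(0.19044496 + 0.18619225) = 0.6137.
Margin of error = t* · SE = 1.662 × 0.6137 = 1.0200.
x̄₁ − x̄₂ = 11.5 − 12.6 = -1.1000.
CI: -1.1000 ± 1.0200 = (-2.12, -0.08).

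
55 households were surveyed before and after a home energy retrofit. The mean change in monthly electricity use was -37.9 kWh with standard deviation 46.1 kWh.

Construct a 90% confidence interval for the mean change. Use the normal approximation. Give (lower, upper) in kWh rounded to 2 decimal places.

This is a matched-pairs design, so SE = s_d/√n = 46.1/√55 = 6.2161.
Margin = 1.645 × 6.2161 = 10.2255; the interval is -37.9 ± 10.2255 = (-48.13, -27.67).

(-48.13, -27.67)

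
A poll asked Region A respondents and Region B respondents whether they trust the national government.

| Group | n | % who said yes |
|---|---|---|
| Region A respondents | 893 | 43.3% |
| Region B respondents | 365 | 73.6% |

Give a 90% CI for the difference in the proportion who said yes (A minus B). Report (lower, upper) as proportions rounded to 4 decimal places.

(-0.3497, -0.2563)

The two standard errors are √(0.4330×0.5670/893) = 0.01658 and √(0.7360×0.2640/365) = 0.02307.
Because the samples are independent, SE_diff = √(0.01658² + 0.02307²) = 0.02841.
Using z* = 1.645 for 90%, ME = 1.645 × 0.02841 = 0.04673.
p̂₁ − p̂₂ = -0.3030; interval -0.3030 ± 0.04673 gives (-0.3497, -0.2563).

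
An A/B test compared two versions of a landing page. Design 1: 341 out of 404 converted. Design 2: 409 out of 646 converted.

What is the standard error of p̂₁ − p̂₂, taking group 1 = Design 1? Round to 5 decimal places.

First, p̂₁ = 341/404 = 0.8441; p̂₂ = 409/646 = 0.6331.
The two standard errors are √(0.8441×0.1559/404) = 0.01805 and √(0.6331×0.3669/646) = 0.01896.
Because the samples are independent, SE_diff = √(0.01805² + 0.01896²) = 0.02618.

0.02618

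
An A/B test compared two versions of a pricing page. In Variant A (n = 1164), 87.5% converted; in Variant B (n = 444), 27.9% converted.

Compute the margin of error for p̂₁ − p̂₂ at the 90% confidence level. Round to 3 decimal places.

Each SE is √(p̂(1−p̂)/n): √(0.8750·0.1250/1164) = 0.00969 and √(0.2790·0.7210/444) = 0.02129.
SE(p̂₁ − p̂₂) = √(SE₁² + SE₂²) = √(0.0000938961 + 0.0004532641) = 0.02339, since the two samples are independent.
At 90% confidence z* = 1.645; margin = 1.645 × 0.02339 = 0.03848.

0.038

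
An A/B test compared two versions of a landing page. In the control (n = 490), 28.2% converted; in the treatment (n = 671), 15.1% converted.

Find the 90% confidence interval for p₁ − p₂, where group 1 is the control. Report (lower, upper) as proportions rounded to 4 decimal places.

(0.0906, 0.1714)

SE₁ = √(p̂₁(1−p̂₁)/n₁) = √(0.2820·0.7180/490) = 0.02033; SE₂ = √(0.1510·0.8490/671) = 0.01382.
Independent samples: SE of the difference = √(SE₁² + SE₂²) = √(0.0004133089 + 0.0001909924) = 0.02458.
z* for 90% confidence is 1.645, so the margin of error is 1.645 × 0.02458 = 0.04043.
Point estimate p̂₁ − p̂₂ = 0.2820 − 0.1510 = 0.1310.
0.1310 ± 0.04043 → (0.0906, 0.1714).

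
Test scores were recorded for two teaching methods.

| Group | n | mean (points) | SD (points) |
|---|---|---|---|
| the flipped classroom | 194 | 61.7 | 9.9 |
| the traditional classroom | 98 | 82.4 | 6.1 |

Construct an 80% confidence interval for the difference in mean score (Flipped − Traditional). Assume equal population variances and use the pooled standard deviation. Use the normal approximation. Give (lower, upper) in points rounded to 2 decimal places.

s_p = √[((n₁−1)s₁² + (n₂−1)s₂²)/(n₁+n₂−2)] = √[(193·9.9² + 97·6.1²)/290] = 8.8133.
SE = 8.8133·√(1/194 + 1/98) = 1.0922.
With z* = 1.282, margin = 1.282 × 1.0922 = 1.4002.
x̄₁ − x̄₂ = 61.7 − 82.4 = -20.7000; interval -20.7000 ± 1.4002 = (-22.10, -19.30).

(-22.10, -19.30)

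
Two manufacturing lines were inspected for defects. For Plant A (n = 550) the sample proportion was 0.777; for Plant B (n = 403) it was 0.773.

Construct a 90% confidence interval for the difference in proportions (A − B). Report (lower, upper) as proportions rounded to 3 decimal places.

The two standard errors are √(0.7770×0.2230/550) = 0.01775 and √(0.7730×0.2270/403) = 0.02087.
Because the samples are independent, SE_diff = √(0.01775² + 0.02087²) = 0.02740.
Using z* = 1.645 for 90%, ME = 1.645 × 0.02740 = 0.04507.
p̂₁ − p̂₂ = 0.0040; interval 0.0040 ± 0.04507 gives (-0.041, 0.049).

(-0.041, 0.049)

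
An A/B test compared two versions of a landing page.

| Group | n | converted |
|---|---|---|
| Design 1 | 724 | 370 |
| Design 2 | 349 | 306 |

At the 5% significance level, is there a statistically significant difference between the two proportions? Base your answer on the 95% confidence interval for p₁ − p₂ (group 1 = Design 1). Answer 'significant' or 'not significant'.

First, p̂₁ = 370/724 = 0.5110; p̂₂ = 306/349 = 0.8768.
The two standard errors are √(0.5110×0.4890/724) = 0.01858 and √(0.8768×0.1232/349) = 0.01759.
Because the samples are independent, SE_diff = √(0.01858² + 0.01759²) = 0.02559.
Using z* = 1.960 for 95%, ME = 1.960 × 0.02559 = 0.05016.
p̂₁ − p̂₂ = -0.3658; interval -0.3658 ± 0.05016 gives (-0.41596, -0.31564).
The interval (-0.41596, -0.31564) does not contain 0, so the difference is significant.

significant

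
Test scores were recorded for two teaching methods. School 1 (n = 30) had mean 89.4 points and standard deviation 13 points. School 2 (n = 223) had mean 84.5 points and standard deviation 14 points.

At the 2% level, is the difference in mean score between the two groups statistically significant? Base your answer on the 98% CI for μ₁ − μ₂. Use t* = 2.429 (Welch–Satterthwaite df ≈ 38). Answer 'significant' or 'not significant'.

not significant

Per-group SEs: s₁/√n₁ = 13/√30 = 2.3735, s₂/√n₂ = 14/√223 = 0.9375.
Unpooled SE of the difference: √(5.63350225 + 0.87890625) = 2.5519.
Margin of error = t* · SE = 2.429 × 2.5519 = 6.1986.
x̄₁ − x̄₂ = 89.4 − 84.5 = 4.9000.
CI: 4.9000 ± 6.1986 = (-1.2986, 11.0986).
The interval (-1.2986, 11.0986) contains 0, so the difference is not significant.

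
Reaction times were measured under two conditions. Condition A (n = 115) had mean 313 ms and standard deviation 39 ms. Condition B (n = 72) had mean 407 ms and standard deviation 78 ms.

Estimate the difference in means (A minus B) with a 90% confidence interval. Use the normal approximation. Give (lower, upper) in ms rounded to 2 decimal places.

(-110.26, -77.74)

Per-group SEs: s₁/√n₁ = 39/√115 = 3.6368, s₂/√n₂ = 78/√72 = 9.1924.
Unpooled SE of the difference: √(13.22631424 + 84.50021776) = 9.8857.
Margin of error = z* · SE = 1.645 × 9.8857 = 16.2620.
x̄₁ − x̄₂ = 313 − 407 = -94.0000.
CI: -94.0000 ± 16.2620 = (-110.26, -77.74).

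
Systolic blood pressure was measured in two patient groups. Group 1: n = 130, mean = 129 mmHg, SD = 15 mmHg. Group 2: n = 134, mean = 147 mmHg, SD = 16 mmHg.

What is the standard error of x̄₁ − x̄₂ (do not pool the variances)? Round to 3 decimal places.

SE₁ = s₁/√n₁ = 15/√130 = 1.3156; SE₂ = 16/√134 = 1.3822.
Independent samples, unequal variances: SE_diff = √(SE₁² + SE₂²) = √(1.73080336 + 1.91047684) = 1.9082.

1.908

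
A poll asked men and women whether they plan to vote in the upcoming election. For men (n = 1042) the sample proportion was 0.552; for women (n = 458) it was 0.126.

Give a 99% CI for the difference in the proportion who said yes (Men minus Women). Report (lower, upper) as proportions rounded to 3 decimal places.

Each SE is √(p̂(1−p̂)/n): √(0.5520·0.4480/1042) = 0.01541 and √(0.1260·0.8740/458) = 0.01551.
SE(p̂₁ − p̂₂) = √(SE₁² + SE₂²) = √(0.0002374681 + 0.0002405601) = 0.02186, since the two samples are independent.
At 99% confidence z* = 2.576; margin = 2.576 × 0.02186 = 0.05631.
The difference is 0.5520 − 0.1260 = 0.4260, so the interval is 0.4260 ± 0.05631 = (0.370, 0.482).

(0.370, 0.482)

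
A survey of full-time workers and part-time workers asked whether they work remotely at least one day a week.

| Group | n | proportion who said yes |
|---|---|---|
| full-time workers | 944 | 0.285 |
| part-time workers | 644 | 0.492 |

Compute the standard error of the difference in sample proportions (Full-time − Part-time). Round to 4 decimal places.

0.0246

The two standard errors are √(0.2850×0.7150/944) = 0.01469 and √(0.4920×0.5080/644) = 0.01970.
Because the samples are independent, SE_diff = √(0.01469² + 0.01970²) = 0.02457.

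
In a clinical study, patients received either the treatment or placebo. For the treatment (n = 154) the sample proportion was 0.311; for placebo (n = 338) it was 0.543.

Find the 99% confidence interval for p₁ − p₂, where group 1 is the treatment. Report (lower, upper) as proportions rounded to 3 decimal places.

SE₁ = √(p̂₁(1−p̂₁)/n₁) = √(0.3110·0.6890/154) = 0.03730; SE₂ = √(0.5430·0.4570/338) = 0.02710.
Independent samples: SE of the difference = √(SE₁² + SE₂²) = √(0.00139129 + 0.00073441) = 0.04611.
z* for 99% confidence is 2.576, so the margin of error is 2.576 × 0.04611 = 0.11878.
Point estimate p̂₁ − p̂₂ = 0.3110 − 0.5430 = -0.2320.
-0.2320 ± 0.11878 → (-0.351, -0.113).

(-0.351, -0.113)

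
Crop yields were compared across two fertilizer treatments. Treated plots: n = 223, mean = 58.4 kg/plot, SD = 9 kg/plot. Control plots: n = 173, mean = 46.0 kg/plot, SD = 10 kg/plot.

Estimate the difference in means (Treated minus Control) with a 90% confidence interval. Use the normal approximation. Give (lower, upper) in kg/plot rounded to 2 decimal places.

Standard errors of each mean: 9/√223 = 0.6027 and 10/√173 = 0.7603.
SE(x̄₁ − x̄₂) = √(0.6027² + 0.7603²) = 0.9702 for independent samples with unequal variances.
With z* = 1.645, the margin is 1.645 × 0.9702 = 1.5960.
x̄₁ − x̄₂ = 58.4 − 46.0 = 12.4000; the interval is 12.4000 ± 1.5960 = (10.80, 14.00).

(10.80, 14.00)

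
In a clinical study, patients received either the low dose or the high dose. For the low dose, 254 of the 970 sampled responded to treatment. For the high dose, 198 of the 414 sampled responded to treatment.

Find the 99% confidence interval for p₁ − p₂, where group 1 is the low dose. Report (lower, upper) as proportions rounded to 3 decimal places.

Sample proportions: 254/970 = 0.2619, 198/414 = 0.4783.
Each SE is √(p̂(1−p̂)/n): √(0.2619·0.7381/970) = 0.01412 and √(0.4783·0.5217/414) = 0.02455.
SE(p̂₁ − p̂₂) = √(SE₁² + SE₂²) = √(0.0001993744 + 0.0006027025) = 0.02832, since the two samples are independent.
At 99% confidence z* = 2.576; margin = 2.576 × 0.02832 = 0.07295.
The difference is 0.2619 − 0.4783 = -0.2164, so the interval is -0.2164 ± 0.07295 = (-0.289, -0.143).

(-0.289, -0.143)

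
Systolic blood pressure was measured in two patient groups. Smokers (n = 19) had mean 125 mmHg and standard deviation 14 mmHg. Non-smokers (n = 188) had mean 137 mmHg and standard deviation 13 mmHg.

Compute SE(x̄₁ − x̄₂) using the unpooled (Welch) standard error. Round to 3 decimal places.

3.349

SE₁ = s₁/√n₁ = 14/√19 = 3.2118; SE₂ = 13/√188 = 0.9481.
Independent samples, unequal variances: SE_diff = √(SE₁² + SE₂²) = √(10.31565924 + 0.89889361) = 3.3488.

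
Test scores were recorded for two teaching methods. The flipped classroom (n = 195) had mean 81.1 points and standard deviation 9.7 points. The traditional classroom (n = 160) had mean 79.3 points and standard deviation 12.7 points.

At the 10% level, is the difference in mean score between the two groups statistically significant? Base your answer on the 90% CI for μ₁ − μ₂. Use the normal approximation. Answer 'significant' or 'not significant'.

not significant

SE₁ = s₁/√n₁ = 9.7/√195 = 0.6946; SE₂ = 12.7/√160 = 1.0040.
Independent samples, unequal variances: SE_diff = √(SE₁² + SE₂²) = √(0.48246916 + 1.008016) = 1.2209.
z* = 1.645, so margin of error = 1.645 × 1.2209 = 2.0084.
Difference in means = 81.1 − 79.3 = 1.8000.
1.8000 ± 2.0084 → (-0.2084, 3.8084).
The interval (-0.2084, 3.8084) contains 0, so the difference is not significant.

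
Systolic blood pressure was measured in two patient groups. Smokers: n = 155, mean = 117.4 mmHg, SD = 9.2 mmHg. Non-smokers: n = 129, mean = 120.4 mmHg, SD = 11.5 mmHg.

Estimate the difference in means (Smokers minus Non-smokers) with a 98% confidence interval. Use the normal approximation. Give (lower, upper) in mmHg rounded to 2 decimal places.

SE₁ = s₁/√n₁ = 9.2/√155 = 0.7390; SE₂ = 11.5/√129 = 1.0125.
Independent samples, unequal variances: SE_diff = √(SE₁² + SE₂²) = √(0.546121 + 1.02515625) = 1.2535.
z* = 2.326, so margin of error = 2.326 × 1.2535 = 2.9156.
Difference in means = 117.4 − 120.4 = -3.0000.
-3.0000 ± 2.9156 → (-5.92, -0.08).

(-5.92, -0.08)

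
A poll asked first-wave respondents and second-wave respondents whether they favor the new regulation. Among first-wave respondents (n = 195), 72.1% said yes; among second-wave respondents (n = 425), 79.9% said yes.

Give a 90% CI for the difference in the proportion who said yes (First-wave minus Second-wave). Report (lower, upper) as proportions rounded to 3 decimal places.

SE₁ = √(p̂₁(1−p̂₁)/n₁) = √(0.7210·0.2790/195) = 0.03212; SE₂ = √(0.7990·0.2010/425) = 0.01944.
Independent samples: SE of the difference = √(SE₁² + SE₂²) = √(0.0010316944 + 0.0003779136) = 0.03754.
z* for 90% confidence is 1.645, so the margin of error is 1.645 × 0.03754 = 0.06175.
Point estimate p̂₁ − p̂₂ = 0.7210 − 0.7990 = -0.0780.
-0.0780 ± 0.06175 → (-0.140, -0.016).

(-0.140, -0.016)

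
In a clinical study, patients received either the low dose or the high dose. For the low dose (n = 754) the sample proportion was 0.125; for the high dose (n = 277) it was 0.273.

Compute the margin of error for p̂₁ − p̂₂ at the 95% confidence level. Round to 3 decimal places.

Each SE is √(p̂(1−p̂)/n): √(0.1250·0.8750/754) = 0.01204 and √(0.2730·0.7270/277) = 0.02677.
SE(p̂₁ − p̂₂) = √(SE₁² + SE₂²) = √(0.0001449616 + 0.0007166329) = 0.02935, since the two samples are independent.
At 95% confidence z* = 1.960; margin = 1.960 × 0.02935 = 0.05753.

0.058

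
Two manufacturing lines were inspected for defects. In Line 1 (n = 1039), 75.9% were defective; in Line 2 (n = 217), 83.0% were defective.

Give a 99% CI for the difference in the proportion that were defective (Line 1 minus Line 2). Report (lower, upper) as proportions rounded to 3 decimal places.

(-0.145, 0.003)

The two standard errors are √(0.7590×0.2410/1039) = 0.01327 and √(0.8300×0.1700/217) = 0.02550.
Because the samples are independent, SE_diff = √(0.01327² + 0.02550²) = 0.02875.
Using z* = 2.576 for 99%, ME = 2.576 × 0.02875 = 0.07406.
p̂₁ − p̂₂ = -0.0710; interval -0.0710 ± 0.07406 gives (-0.145, 0.003).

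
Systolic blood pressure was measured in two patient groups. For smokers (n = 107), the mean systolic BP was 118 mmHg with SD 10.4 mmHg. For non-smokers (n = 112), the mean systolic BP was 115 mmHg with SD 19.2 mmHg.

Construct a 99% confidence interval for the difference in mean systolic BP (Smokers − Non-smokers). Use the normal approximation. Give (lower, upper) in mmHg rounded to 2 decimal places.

SE₁ = s₁/√n₁ = 10.4/√107 = 1.0054; SE₂ = 19.2/√112 = 1.8142.
Independent samples, unequal variances: SE_diff = √(SE₁² + SE₂²) = √(1.01082916 + 3.29132164) = 2.0742.
z* = 2.576, so margin of error = 2.576 × 2.0742 = 5.3431.
Difference in means = 118 − 115 = 3.0000.
3.0000 ± 5.3431 → (-2.34, 8.34).

(-2.34, 8.34)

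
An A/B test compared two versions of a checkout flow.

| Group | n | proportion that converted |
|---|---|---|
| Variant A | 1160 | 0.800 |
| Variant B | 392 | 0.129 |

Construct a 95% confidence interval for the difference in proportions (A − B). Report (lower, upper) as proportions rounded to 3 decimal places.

Each SE is √(p̂(1−p̂)/n): √(0.8000·0.2000/1160) = 0.01174 and √(0.1290·0.8710/392) = 0.01693.
SE(p̂₁ − p̂₂) = √(SE₁² + SE₂²) = √(0.0001378276 + 0.0002866249) = 0.02060, since the two samples are independent.
At 95% confidence z* = 1.960; margin = 1.960 × 0.02060 = 0.04038.
The difference is 0.8000 − 0.1290 = 0.6710, so the interval is 0.6710 ± 0.04038 = (0.631, 0.711).

(0.631, 0.711)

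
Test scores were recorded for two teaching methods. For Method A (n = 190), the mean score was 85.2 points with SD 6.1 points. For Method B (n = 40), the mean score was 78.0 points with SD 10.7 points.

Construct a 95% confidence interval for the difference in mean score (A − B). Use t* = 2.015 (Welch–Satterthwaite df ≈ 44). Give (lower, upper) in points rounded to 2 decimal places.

Per-group SEs: s₁/√n₁ = 6.1/√190 = 0.4425, s₂/√n₂ = 10.7/√40 = 1.6918.
Unpooled SE of the difference: √(0.19580625 + 2.86218724) = 1.7487.
Margin of error = t* · SE = 2.015 × 1.7487 = 3.5236.
x̄₁ − x̄₂ = 85.2 − 78.0 = 7.2000.
CI: 7.2000 ± 3.5236 = (3.68, 10.72).

(3.68, 10.72)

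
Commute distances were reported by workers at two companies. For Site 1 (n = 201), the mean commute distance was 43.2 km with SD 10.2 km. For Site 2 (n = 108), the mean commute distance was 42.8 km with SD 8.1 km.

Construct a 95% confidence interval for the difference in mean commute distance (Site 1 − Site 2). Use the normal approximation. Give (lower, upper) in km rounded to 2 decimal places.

(-1.68, 2.48)

Standard errors of each mean: 10.2/√201 = 0.7195 and 8.1/√108 = 0.7794.
SE(x̄₁ − x̄₂) = √(0.7195² + 0.7794²) = 1.0607 for independent samples with unequal variances.
With z* = 1.960, the margin is 1.960 × 1.0607 = 2.0790.
x̄₁ − x̄₂ = 43.2 − 42.8 = 0.4000; the interval is 0.4000 ± 2.0790 = (-1.68, 2.48).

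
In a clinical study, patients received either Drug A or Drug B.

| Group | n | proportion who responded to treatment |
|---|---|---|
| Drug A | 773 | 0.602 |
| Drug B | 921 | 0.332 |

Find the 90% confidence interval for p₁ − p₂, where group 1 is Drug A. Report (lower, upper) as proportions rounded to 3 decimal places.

(0.231, 0.309)

Each SE is √(p̂(1−p̂)/n): √(0.6020·0.3980/773) = 0.01761 and √(0.3320·0.6680/921) = 0.01552.
SE(p̂₁ − p̂₂) = √(SE₁² + SE₂²) = √(0.0003101121 + 0.0002408704) = 0.02347, since the two samples are independent.
At 90% confidence z* = 1.645; margin = 1.645 × 0.02347 = 0.03861.
The difference is 0.6020 − 0.3320 = 0.2700, so the interval is 0.2700 ± 0.03861 = (0.231, 0.309).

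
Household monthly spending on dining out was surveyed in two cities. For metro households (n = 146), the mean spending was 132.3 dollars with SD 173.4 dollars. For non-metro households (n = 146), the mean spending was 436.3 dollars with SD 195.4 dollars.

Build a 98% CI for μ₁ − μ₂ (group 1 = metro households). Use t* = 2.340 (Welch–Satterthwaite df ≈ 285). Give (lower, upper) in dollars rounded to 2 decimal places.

SE₁ = s₁/√n₁ = 173.4/√146 = 14.3507; SE₂ = 195.4/√146 = 16.1714.
Independent samples, unequal variances: SE_diff = √(SE₁² + SE₂²) = √(205.94259049 + 261.51417796) = 21.6207.
t* = 2.340, so margin of error = 2.340 × 21.6207 = 50.5924.
Difference in means = 132.3 − 436.3 = -304.0000.
-304.0000 ± 50.5924 → (-354.59, -253.41).

(-354.59, -253.41)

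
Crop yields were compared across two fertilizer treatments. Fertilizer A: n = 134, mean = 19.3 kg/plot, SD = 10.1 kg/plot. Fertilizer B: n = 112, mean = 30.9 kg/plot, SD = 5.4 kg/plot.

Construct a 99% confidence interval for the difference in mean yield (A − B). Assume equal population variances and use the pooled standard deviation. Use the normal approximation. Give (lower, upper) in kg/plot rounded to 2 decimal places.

Pooled variance s_p² = [133·10.1² + 111·5.4²] / (134+112−2) = 68.8692, so s_p = 8.2987.
SE_diff = s_p·√(1/n₁ + 1/n₂) = 8.2987·√(1/134 + 1/112) = 1.0625.
z* = 2.576; margin = 2.576 × 1.0625 = 2.7370.
Difference = 19.3 − 30.9 = -11.6000.
-11.6000 ± 2.7370 → (-14.34, -8.86).

(-14.34, -8.86)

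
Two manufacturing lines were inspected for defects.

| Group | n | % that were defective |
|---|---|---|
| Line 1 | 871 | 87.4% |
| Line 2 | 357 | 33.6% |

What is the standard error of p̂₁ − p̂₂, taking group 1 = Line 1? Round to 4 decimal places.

Each SE is √(p̂(1−p̂)/n): √(0.8740·0.1260/871) = 0.01124 and √(0.3360·0.6640/357) = 0.02500.
SE(p̂₁ − p̂₂) = √(SE₁² + SE₂²) = √(0.0001263376 + 0.000625) = 0.02741, since the two samples are independent.

0.0274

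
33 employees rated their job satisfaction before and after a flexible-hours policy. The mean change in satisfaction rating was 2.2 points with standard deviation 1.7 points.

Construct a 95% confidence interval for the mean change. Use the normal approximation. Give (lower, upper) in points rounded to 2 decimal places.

(1.62, 2.78)

This is a matched-pairs design, so SE = s_d/√n = 1.7/√33 = 0.2959.
Margin = 1.960 × 0.2959 = 0.5800; the interval is 2.2 ± 0.5800 = (1.62, 2.78).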